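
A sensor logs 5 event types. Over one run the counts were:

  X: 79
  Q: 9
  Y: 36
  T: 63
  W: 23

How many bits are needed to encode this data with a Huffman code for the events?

Build the Huffman tree bottom-up:
Q(9) + W(23) → 32
32 + Y(36) → 68
T(63) + 68 → 131
X(79) + 131 → 210
Total encoded bits = sum of merged weights = 32 + 68 + 131 + 210 = 441.

441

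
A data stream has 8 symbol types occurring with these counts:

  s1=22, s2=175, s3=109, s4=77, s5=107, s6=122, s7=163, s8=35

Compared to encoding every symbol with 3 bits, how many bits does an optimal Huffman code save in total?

147

Fixed-length: 3 bits × 810 symbols = 2430 bits.
Huffman merges:
s1(22) + s8(35) → 57
57 + s4(77) → 134
s5(107) + s3(109) → 216
s6(122) + 134 → 256
s7(163) + s2(175) → 338
216 + 256 → 472
338 + 472 → 810
Huffman total = 57 + 134 + 216 + 256 + 338 + 472 + 810 = 2283 bits.
Saving = 2430 − 2283 = 147 bits.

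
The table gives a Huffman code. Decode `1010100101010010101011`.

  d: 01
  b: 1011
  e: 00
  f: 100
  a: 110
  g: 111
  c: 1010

cfcfcb

Read left to right; each codeword is recognised as soon as it completes (prefix code):
  1010→c | 100→f | 1010→c | 100→f | 1010→c | 1011→b
Decoded message: cfcfcb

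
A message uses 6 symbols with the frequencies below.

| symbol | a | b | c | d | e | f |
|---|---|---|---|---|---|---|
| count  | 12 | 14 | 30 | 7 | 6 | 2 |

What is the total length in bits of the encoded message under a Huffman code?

Merge the two smallest weights repeatedly:
f(2) + e(6) → 8
d(7) + 8 → 15
a(12) + b(14) → 26
15 + 26 → 41
c(30) + 41 → 71
The encoded length is the sum of every internal node's weight: 8 + 15 + 26 + 41 + 71 = 161 bits.

161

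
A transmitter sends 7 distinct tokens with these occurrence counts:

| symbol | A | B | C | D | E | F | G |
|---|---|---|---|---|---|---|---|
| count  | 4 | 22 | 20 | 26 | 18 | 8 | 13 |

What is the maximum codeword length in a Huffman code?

Merge the two lowest-weight nodes at each step:
A(4) + F(8) → 12
12 + G(13) → 25
E(18) + C(20) → 38
B(22) + 25 → 47
D(26) + 38 → 64
47 + 64 → 111
Maximum depth reached is 4.

4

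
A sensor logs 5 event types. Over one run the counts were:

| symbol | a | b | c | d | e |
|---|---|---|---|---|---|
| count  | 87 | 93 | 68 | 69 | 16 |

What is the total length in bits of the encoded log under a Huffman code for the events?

750

Merge the two smallest weights repeatedly:
merge e(16) and c(68): 84
merge d(69) and 84: 153
merge a(87) and b(93): 180
merge 153 and 180: 333
Total encoded bits = sum of merged weights = 84 + 153 + 180 + 333 = 750.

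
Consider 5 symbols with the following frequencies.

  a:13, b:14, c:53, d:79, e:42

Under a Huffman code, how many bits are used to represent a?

4

Repeatedly merge the two smallest:
combine a(13), b(14) → 27
combine 27, e(42) → 69
combine c(53), 69 → 122
combine d(79), 122 → 201
a sits 4 levels below the root, so its codeword is 4 bits.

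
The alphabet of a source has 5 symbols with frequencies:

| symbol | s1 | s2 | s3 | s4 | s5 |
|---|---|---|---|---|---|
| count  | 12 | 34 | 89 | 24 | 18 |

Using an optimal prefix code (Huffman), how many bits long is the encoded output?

Greedily combine the two least-frequent nodes:
merge s1(12) and s5(18): 30
merge s4(24) and 30: 54
merge s2(34) and 54: 88
merge 88 and s3(89): 177
Total encoded bits = sum of merged weights = 30 + 54 + 88 + 177 = 349.

349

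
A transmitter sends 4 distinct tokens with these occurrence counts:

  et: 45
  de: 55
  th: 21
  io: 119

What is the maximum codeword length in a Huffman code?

3

Merge the two lowest-weight nodes at each step:
merge th(21) and et(45): 66
merge de(55) and 66: 121
merge io(119) and 121: 240
The rarest symbols sit at the bottom; the longest codeword is 3 bits.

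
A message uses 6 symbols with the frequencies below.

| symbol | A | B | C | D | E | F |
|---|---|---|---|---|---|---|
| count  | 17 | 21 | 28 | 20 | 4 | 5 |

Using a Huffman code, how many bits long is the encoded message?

225

Build the Huffman tree bottom-up:
E(4) + F(5) → 9
9 + A(17) → 26
D(20) + B(21) → 41
26 + C(28) → 54
41 + 54 → 95
The encoded length is the sum of every internal node's weight: 9 + 26 + 41 + 54 + 95 = 225 bits.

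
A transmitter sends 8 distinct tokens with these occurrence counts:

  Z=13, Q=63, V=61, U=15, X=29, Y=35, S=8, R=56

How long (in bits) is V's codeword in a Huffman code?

2

Build the tree from the bottom:
S(8) + Z(13) → 21
U(15) + 21 → 36
X(29) + Y(35) → 64
36 + R(56) → 92
V(61) + Q(63) → 124
64 + 92 → 156
124 + 156 → 280
V's leaf is at depth 2, giving a 2-bit codeword.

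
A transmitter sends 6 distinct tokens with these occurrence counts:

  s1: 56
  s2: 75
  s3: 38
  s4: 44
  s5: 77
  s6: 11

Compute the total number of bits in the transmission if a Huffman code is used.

744

Build the Huffman tree bottom-up:
s6(11) + s3(38) → 49
s4(44) + 49 → 93
s1(56) + s2(75) → 131
s5(77) + 93 → 170
131 + 170 → 301
The encoded length is the sum of every internal node's weight: 49 + 93 + 131 + 170 + 301 = 744 bits.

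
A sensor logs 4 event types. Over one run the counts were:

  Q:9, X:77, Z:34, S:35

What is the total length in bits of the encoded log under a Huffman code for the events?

276

Greedily combine the two least-frequent nodes:
combine Q(9), Z(34) → 43
combine S(35), 43 → 78
combine X(77), 78 → 155
Each symbol's bit-cost is frequency × depth; summing gives 276 bits (equivalently 43 + 78 + 155).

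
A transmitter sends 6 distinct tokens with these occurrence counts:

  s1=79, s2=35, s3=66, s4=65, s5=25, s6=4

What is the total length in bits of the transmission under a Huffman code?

Merge the two smallest weights repeatedly:
merge s6(4) and s5(25): 29
merge 29 and s2(35): 64
merge 64 and s4(65): 129
merge s3(66) and s1(79): 145
merge 129 and 145: 274
The encoded length is the sum of every internal node's weight: 29 + 64 + 129 + 145 + 274 = 641 bits.

641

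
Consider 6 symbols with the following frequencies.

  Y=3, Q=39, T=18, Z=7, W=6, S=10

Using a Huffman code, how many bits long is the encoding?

178

Greedily combine the two least-frequent nodes:
merge Y(3) and W(6): 9
merge Z(7) and 9: 16
merge S(10) and 16: 26
merge T(18) and 26: 44
merge Q(39) and 44: 83
Each symbol's bit-cost is frequency × depth; summing gives 178 bits (equivalently 9 + 16 + 26 + 44 + 83).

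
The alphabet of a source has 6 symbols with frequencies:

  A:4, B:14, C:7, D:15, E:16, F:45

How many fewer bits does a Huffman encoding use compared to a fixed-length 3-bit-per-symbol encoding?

79

Fixed-length: 3 bits × 101 symbols = 303 bits.
Huffman merges:
combine A(4), C(7) → 11
combine 11, B(14) → 25
combine D(15), E(16) → 31
combine 25, 31 → 56
combine F(45), 56 → 101
Huffman total = 11 + 25 + 31 + 56 + 101 = 224 bits.
Saving = 303 − 224 = 79 bits.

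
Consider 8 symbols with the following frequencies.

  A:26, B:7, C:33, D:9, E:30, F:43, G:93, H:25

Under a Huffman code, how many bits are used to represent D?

Repeatedly merge the two smallest:
B(7) + D(9) → 16
16 + H(25) → 41
A(26) + E(30) → 56
C(33) + 41 → 74
F(43) + 56 → 99
74 + G(93) → 167
99 + 167 → 266
D's leaf is at depth 5, giving a 5-bit codeword.

5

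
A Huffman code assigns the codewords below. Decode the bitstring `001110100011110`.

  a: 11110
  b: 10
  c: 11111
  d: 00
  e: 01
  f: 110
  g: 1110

dgbda

Read left to right; each codeword is recognised as soon as it completes (prefix code):
  00→d | 1110→g | 10→b | 00→d | 11110→a
Decoded message: dgbda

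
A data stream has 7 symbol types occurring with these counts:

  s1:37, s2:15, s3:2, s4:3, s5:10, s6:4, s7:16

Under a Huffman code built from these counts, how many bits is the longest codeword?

Merge the two lowest-weight nodes at each step:
s3(2) + s4(3) → 5
s6(4) + 5 → 9
9 + s5(10) → 19
s2(15) + s7(16) → 31
19 + 31 → 50
s1(37) + 50 → 87
The rarest symbols sit at the bottom; the longest codeword is 5 bits.

5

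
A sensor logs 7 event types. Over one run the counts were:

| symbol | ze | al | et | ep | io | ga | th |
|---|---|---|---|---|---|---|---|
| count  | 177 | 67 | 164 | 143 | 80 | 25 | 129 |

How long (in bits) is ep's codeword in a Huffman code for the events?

3

Build the tree from the bottom:
merge ga(25) and al(67): 92
merge io(80) and 92: 172
merge th(129) and ep(143): 272
merge et(164) and 172: 336
merge ze(177) and 272: 449
merge 336 and 449: 785
The subtree containing ep is merged 3 times, so code length = 3.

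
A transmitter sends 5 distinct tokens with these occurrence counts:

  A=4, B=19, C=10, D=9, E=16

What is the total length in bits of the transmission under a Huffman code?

129

Build the Huffman tree bottom-up:
A(4) + D(9) → 13
C(10) + 13 → 23
E(16) + B(19) → 35
23 + 35 → 58
Total encoded bits = sum of merged weights = 13 + 23 + 35 + 58 = 129.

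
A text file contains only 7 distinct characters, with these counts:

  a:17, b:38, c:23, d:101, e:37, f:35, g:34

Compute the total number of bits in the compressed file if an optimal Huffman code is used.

Build the Huffman tree bottom-up:
merge a(17) and c(23): 40
merge g(34) and f(35): 69
merge e(37) and b(38): 75
merge 40 and 69: 109
merge 75 and d(101): 176
merge 109 and 176: 285
The encoded length is the sum of every internal node's weight: 40 + 69 + 75 + 109 + 176 + 285 = 754 bits.

754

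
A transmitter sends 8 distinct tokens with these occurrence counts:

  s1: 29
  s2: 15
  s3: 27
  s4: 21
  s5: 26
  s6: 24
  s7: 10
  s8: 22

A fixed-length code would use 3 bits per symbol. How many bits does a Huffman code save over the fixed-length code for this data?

Fixed-length: 3 bits × 174 symbols = 522 bits.
Huffman merges:
combine s7(10), s2(15) → 25
combine s4(21), s8(22) → 43
combine s6(24), 25 → 49
combine s5(26), s3(27) → 53
combine s1(29), 43 → 72
combine 49, 53 → 102
combine 72, 102 → 174
Huffman total = 25 + 43 + 49 + 53 + 72 + 102 + 174 = 518 bits.
Saving = 522 − 518 = 4 bits.

4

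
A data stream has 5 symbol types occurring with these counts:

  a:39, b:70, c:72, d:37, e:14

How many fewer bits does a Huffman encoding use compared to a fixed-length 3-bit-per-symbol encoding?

181

Fixed-length: 3 bits × 232 symbols = 696 bits.
Huffman merges:
merge e(14) and d(37): 51
merge a(39) and 51: 90
merge b(70) and c(72): 142
merge 90 and 142: 232
Huffman total = 51 + 90 + 142 + 232 = 515 bits.
Saving = 696 − 515 = 181 bits.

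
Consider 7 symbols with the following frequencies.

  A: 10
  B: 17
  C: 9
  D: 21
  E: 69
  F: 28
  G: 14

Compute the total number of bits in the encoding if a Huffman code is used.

Build the Huffman tree bottom-up:
C(9) + A(10) → 19
G(14) + B(17) → 31
19 + D(21) → 40
F(28) + 31 → 59
40 + 59 → 99
E(69) + 99 → 168
The encoded length is the sum of every internal node's weight: 19 + 31 + 40 + 59 + 99 + 168 = 416 bits.

416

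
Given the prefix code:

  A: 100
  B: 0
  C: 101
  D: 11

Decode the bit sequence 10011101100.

ADCA

Read left to right; each codeword is recognised as soon as it completes (prefix code):
  100→A | 11→D | 101→C | 100→A
Decoded message: ADCA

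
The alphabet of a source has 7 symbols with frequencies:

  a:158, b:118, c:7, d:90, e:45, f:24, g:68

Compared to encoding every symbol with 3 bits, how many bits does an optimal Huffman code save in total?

Fixed-length: 3 bits × 510 symbols = 1530 bits.
Huffman merges:
merge c(7) and f(24): 31
merge 31 and e(45): 76
merge g(68) and 76: 144
merge d(90) and b(118): 208
merge 144 and a(158): 302
merge 208 and 302: 510
Huffman total = 31 + 76 + 144 + 208 + 302 + 510 = 1271 bits.
Saving = 1530 − 1271 = 259 bits.

259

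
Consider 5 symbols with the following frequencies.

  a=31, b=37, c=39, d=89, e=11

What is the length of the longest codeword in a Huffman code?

3

Merge the two lowest-weight nodes at each step:
merge e(11) and a(31): 42
merge b(37) and c(39): 76
merge 42 and 76: 118
merge d(89) and 118: 207
The first pair merged (e, a) ends up deepest, at depth 3.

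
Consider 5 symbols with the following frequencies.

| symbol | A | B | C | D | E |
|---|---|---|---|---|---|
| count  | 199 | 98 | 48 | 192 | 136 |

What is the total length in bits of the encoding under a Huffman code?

1492

Merge the two smallest weights repeatedly:
combine C(48), B(98) → 146
combine E(136), 146 → 282
combine D(192), A(199) → 391
combine 282, 391 → 673
The encoded length is the sum of every internal node's weight: 146 + 282 + 391 + 673 = 1492 bits.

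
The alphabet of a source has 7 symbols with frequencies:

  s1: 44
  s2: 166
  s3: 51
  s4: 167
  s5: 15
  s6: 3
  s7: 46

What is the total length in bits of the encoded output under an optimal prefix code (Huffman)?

1153

Greedily combine the two least-frequent nodes:
s6(3) + s5(15) → 18
18 + s1(44) → 62
s7(46) + s3(51) → 97
62 + 97 → 159
159 + s2(166) → 325
s4(167) + 325 → 492
Total encoded bits = sum of merged weights = 18 + 62 + 97 + 159 + 325 + 492 = 1153.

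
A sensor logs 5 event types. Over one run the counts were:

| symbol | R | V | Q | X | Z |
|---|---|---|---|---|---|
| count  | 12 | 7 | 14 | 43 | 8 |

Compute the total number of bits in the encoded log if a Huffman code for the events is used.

166

Merge the two smallest weights repeatedly:
combine V(7), Z(8) → 15
combine R(12), Q(14) → 26
combine 15, 26 → 41
combine 41, X(43) → 84
Each symbol's bit-cost is frequency × depth; summing gives 166 bits (equivalently 15 + 26 + 41 + 84).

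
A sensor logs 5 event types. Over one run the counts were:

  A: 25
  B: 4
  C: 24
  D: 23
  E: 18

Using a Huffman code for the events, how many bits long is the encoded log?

Merge the two smallest weights repeatedly:
merge B(4) and E(18): 22
merge 22 and D(23): 45
merge C(24) and A(25): 49
merge 45 and 49: 94
Each symbol's bit-cost is frequency × depth; summing gives 210 bits (equivalently 22 + 45 + 49 + 94).

210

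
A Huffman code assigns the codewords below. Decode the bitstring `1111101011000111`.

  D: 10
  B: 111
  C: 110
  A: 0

BCDCAAB

Read left to right; each codeword is recognised as soon as it completes (prefix code):
  111→B | 110→C | 10→D | 110→C | 0→A | 0→A | 111→B
Decoded message: BCDCAAB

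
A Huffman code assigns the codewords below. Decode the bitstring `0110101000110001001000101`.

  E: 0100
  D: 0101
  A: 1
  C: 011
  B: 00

CDBCBEABD

Read left to right; each codeword is recognised as soon as it completes (prefix code):
  011→C | 0101→D | 00→B | 011→C | 00→B | 0100→E | 1→A | 00→B | 0101→D
Decoded message: CDBCBEABD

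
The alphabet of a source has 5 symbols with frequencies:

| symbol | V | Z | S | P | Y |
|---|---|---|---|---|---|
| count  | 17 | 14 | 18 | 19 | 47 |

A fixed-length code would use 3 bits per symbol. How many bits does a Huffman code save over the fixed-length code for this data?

Fixed-length: 3 bits × 115 symbols = 345 bits.
Huffman merges:
Z(14) + V(17) → 31
S(18) + P(19) → 37
31 + 37 → 68
Y(47) + 68 → 115
Huffman total = 31 + 37 + 68 + 115 = 251 bits.
Saving = 345 − 251 = 94 bits.

94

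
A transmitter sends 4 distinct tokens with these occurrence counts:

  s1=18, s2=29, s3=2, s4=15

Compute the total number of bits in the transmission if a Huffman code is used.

116

Merge the two smallest weights repeatedly:
combine s3(2), s4(15) → 17
combine 17, s1(18) → 35
combine s2(29), 35 → 64
Each symbol's bit-cost is frequency × depth; summing gives 116 bits (equivalently 17 + 35 + 64).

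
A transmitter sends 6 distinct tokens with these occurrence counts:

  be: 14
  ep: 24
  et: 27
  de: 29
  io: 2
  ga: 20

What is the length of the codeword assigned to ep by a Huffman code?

Build the tree from the bottom:
merge io(2) and be(14): 16
merge 16 and ga(20): 36
merge ep(24) and et(27): 51
merge de(29) and 36: 65
merge 51 and 65: 116
ep's leaf is at depth 2, giving a 2-bit codeword.

2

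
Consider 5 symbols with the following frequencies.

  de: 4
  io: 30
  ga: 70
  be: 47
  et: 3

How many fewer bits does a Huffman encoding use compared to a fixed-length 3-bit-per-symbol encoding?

Fixed-length: 3 bits × 154 symbols = 462 bits.
Huffman merges:
merge et(3) and de(4): 7
merge 7 and io(30): 37
merge 37 and be(47): 84
merge ga(70) and 84: 154
Huffman total = 7 + 37 + 84 + 154 = 282 bits.
Saving = 462 − 282 = 180 bits.

180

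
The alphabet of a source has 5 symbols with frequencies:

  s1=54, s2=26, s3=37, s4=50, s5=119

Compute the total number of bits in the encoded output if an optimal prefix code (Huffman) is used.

620

Build the Huffman tree bottom-up:
merge s2(26) and s3(37): 63
merge s4(50) and s1(54): 104
merge 63 and 104: 167
merge s5(119) and 167: 286
The encoded length is the sum of every internal node's weight: 63 + 104 + 167 + 286 = 620 bits.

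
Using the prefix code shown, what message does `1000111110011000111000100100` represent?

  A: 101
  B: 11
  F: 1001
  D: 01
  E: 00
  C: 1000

Read left to right; each codeword is recognised as soon as it completes (prefix code):
  1000→C | 11→B | 11→B | 1001→F | 1000→C | 11→B | 1000→C | 1001→F | 00→E
Decoded message: CBBFCBCFE

CBBFCBCFE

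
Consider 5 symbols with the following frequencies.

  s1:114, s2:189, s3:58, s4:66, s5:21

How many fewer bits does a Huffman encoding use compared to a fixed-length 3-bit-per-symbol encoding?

413

Fixed-length: 3 bits × 448 symbols = 1344 bits.
Huffman merges:
combine s5(21), s3(58) → 79
combine s4(66), 79 → 145
combine s1(114), 145 → 259
combine s2(189), 259 → 448
Huffman total = 79 + 145 + 259 + 448 = 931 bits.
Saving = 1344 − 931 = 413 bits.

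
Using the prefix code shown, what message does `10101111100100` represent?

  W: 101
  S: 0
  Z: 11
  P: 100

Read left to right; each codeword is recognised as soon as it completes (prefix code):
  101→W | 0→S | 11→Z | 11→Z | 100→P | 100→P
Decoded message: WSZZPP

WSZZPP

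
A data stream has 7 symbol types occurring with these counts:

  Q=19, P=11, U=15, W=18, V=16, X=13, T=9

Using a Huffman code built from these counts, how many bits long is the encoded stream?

284

Build the Huffman tree bottom-up:
combine T(9), P(11) → 20
combine X(13), U(15) → 28
combine V(16), W(18) → 34
combine Q(19), 20 → 39
combine 28, 34 → 62
combine 39, 62 → 101
The encoded length is the sum of every internal node's weight: 20 + 28 + 34 + 39 + 62 + 101 = 284 bits.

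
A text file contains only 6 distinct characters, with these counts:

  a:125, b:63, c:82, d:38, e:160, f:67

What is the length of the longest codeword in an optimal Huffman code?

3

Merge the two lowest-weight nodes at each step:
d(38) + b(63) → 101
f(67) + c(82) → 149
101 + a(125) → 226
149 + e(160) → 309
226 + 309 → 535
The first pair merged (d, b) ends up deepest, at depth 3.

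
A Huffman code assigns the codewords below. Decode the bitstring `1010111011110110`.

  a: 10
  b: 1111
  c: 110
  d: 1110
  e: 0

Read left to right; each codeword is recognised as soon as it completes (prefix code):
  10→a | 10→a | 1110→d | 1111→b | 0→e | 110→c
Decoded message: aadbec

aadbec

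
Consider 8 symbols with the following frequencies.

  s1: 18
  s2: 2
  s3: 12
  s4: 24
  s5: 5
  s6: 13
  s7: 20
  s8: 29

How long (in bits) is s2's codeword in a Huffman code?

5

Repeatedly merge the two smallest:
merge s2(2) and s5(5): 7
merge 7 and s3(12): 19
merge s6(13) and s1(18): 31
merge 19 and s7(20): 39
merge s4(24) and s8(29): 53
merge 31 and 39: 70
merge 53 and 70: 123
s2's leaf is at depth 5, giving a 5-bit codeword.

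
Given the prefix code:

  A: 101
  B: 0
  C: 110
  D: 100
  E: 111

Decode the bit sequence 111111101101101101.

Read left to right; each codeword is recognised as soon as it completes (prefix code):
  111→E | 111→E | 101→A | 101→A | 101→A | 101→A
Decoded message: EEAAAA

EEAAAA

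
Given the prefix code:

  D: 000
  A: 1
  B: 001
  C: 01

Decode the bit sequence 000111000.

Read left to right; each codeword is recognised as soon as it completes (prefix code):
  000→D | 1→A | 1→A | 1→A | 000→D
Decoded message: DAAAD

DAAAD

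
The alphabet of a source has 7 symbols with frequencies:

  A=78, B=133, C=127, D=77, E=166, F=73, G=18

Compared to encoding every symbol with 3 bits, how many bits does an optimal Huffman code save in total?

208

Fixed-length: 3 bits × 672 symbols = 2016 bits.
Huffman merges:
merge G(18) and F(73): 91
merge D(77) and A(78): 155
merge 91 and C(127): 218
merge B(133) and 155: 288
merge E(166) and 218: 384
merge 288 and 384: 672
Huffman total = 91 + 155 + 218 + 288 + 384 + 672 = 1808 bits.
Saving = 2016 − 1808 = 208 bits.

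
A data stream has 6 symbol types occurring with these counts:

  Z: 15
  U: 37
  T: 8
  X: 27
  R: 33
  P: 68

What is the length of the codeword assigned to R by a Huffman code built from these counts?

2

Repeatedly merge the two smallest:
T(8) + Z(15) → 23
23 + X(27) → 50
R(33) + U(37) → 70
50 + P(68) → 118
70 + 118 → 188
R sits 2 levels below the root, so its codeword is 2 bits.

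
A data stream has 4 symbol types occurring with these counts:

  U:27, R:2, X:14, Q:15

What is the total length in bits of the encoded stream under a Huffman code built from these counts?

Build the Huffman tree bottom-up:
merge R(2) and X(14): 16
merge Q(15) and 16: 31
merge U(27) and 31: 58
The encoded length is the sum of every internal node's weight: 16 + 31 + 58 = 105 bits.

105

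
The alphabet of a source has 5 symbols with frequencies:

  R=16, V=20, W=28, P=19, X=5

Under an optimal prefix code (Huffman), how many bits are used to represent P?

2

Huffman merges, smallest pair first:
merge X(5) and R(16): 21
merge P(19) and V(20): 39
merge 21 and W(28): 49
merge 39 and 49: 88
P sits 2 levels below the root, so its codeword is 2 bits.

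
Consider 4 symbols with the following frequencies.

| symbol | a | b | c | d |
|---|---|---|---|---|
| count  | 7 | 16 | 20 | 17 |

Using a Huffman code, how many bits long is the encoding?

Build the Huffman tree bottom-up:
a(7) + b(16) → 23
d(17) + c(20) → 37
23 + 37 → 60
Each symbol's bit-cost is frequency × depth; summing gives 120 bits (equivalently 23 + 37 + 60).

120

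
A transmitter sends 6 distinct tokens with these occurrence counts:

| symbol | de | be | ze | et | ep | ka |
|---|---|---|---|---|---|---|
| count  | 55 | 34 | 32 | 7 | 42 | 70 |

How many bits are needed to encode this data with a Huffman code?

Merge the two smallest weights repeatedly:
combine et(7), ze(32) → 39
combine be(34), 39 → 73
combine ep(42), de(55) → 97
combine ka(70), 73 → 143
combine 97, 143 → 240
Total encoded bits = sum of merged weights = 39 + 73 + 97 + 143 + 240 = 592.

592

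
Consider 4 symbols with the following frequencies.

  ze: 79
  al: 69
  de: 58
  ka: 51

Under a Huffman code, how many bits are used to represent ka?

Huffman merges, smallest pair first:
merge ka(51) and de(58): 109
merge al(69) and ze(79): 148
merge 109 and 148: 257
The subtree containing ka is merged 2 times, so code length = 2.

2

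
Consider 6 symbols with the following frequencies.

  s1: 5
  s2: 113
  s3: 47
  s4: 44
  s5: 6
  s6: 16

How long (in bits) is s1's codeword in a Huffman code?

5

Repeatedly merge the two smallest:
merge s1(5) and s5(6): 11
merge 11 and s6(16): 27
merge 27 and s4(44): 71
merge s3(47) and 71: 118
merge s2(113) and 118: 231
The subtree containing s1 is merged 5 times, so code length = 5.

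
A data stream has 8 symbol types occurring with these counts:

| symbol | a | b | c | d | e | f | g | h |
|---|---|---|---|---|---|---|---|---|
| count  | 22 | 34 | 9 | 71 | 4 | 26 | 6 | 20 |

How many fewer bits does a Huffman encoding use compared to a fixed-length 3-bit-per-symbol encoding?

Fixed-length: 3 bits × 192 symbols = 576 bits.
Huffman merges:
merge e(4) and g(6): 10
merge c(9) and 10: 19
merge 19 and h(20): 39
merge a(22) and f(26): 48
merge b(34) and 39: 73
merge 48 and d(71): 119
merge 73 and 119: 192
Huffman total = 10 + 19 + 39 + 48 + 73 + 119 + 192 = 500 bits.
Saving = 576 − 500 = 76 bits.

76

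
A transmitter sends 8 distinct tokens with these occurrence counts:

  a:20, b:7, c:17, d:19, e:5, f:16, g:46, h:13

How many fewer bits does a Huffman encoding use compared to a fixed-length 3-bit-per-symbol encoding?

Fixed-length: 3 bits × 143 symbols = 429 bits.
Huffman merges:
combine e(5), b(7) → 12
combine 12, h(13) → 25
combine f(16), c(17) → 33
combine d(19), a(20) → 39
combine 25, 33 → 58
combine 39, g(46) → 85
combine 58, 85 → 143
Huffman total = 12 + 25 + 33 + 39 + 58 + 85 + 143 = 395 bits.
Saving = 429 − 395 = 34 bits.

34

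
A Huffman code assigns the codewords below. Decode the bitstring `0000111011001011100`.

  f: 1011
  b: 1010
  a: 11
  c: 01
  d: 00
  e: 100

ddafdfe

Read left to right; each codeword is recognised as soon as it completes (prefix code):
  00→d | 00→d | 11→a | 1011→f | 00→d | 1011→f | 100→e
Decoded message: ddafdfe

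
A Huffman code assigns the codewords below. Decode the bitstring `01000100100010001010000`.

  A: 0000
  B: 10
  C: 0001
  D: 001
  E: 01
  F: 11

Read left to right; each codeword is recognised as soon as it completes (prefix code):
  01→E | 0001→C | 001→D | 0001→C | 0001→C | 01→E | 0000→A
Decoded message: ECDCCEA

ECDCCEA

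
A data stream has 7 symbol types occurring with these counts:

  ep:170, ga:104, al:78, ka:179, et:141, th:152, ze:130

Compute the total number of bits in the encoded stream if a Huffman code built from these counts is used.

Build the Huffman tree bottom-up:
merge al(78) and ga(104): 182
merge ze(130) and et(141): 271
merge th(152) and ep(170): 322
merge ka(179) and 182: 361
merge 271 and 322: 593
merge 361 and 593: 954
Total encoded bits = sum of merged weights = 182 + 271 + 322 + 361 + 593 + 954 = 2683.

2683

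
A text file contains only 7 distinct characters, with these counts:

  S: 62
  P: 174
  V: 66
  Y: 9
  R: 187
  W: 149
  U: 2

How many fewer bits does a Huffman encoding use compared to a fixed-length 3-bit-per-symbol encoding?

426

Fixed-length: 3 bits × 649 symbols = 1947 bits.
Huffman merges:
combine U(2), Y(9) → 11
combine 11, S(62) → 73
combine V(66), 73 → 139
combine 139, W(149) → 288
combine P(174), R(187) → 361
combine 288, 361 → 649
Huffman total = 11 + 73 + 139 + 288 + 361 + 649 = 1521 bits.
Saving = 1947 − 1521 = 426 bits.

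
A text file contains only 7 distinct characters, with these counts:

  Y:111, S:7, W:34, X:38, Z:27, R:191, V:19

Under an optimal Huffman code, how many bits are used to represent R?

Repeatedly merge the two smallest:
merge S(7) and V(19): 26
merge 26 and Z(27): 53
merge W(34) and X(38): 72
merge 53 and 72: 125
merge Y(111) and 125: 236
merge R(191) and 236: 427
R sits one level below the root: a 1-bit codeword.

1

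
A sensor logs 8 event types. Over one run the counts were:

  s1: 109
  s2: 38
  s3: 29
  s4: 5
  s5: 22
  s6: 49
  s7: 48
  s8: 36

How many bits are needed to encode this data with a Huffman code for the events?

926

Greedily combine the two least-frequent nodes:
combine s4(5), s5(22) → 27
combine 27, s3(29) → 56
combine s8(36), s2(38) → 74
combine s7(48), s6(49) → 97
combine 56, 74 → 130
combine 97, s1(109) → 206
combine 130, 206 → 336
Each symbol's bit-cost is frequency × depth; summing gives 926 bits (equivalently 27 + 56 + 74 + 97 + 130 + 206 + 336).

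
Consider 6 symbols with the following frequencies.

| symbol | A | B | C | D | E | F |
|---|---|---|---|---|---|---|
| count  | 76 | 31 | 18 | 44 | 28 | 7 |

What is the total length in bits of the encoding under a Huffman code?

485

Merge the two smallest weights repeatedly:
combine F(7), C(18) → 25
combine 25, E(28) → 53
combine B(31), D(44) → 75
combine 53, 75 → 128
combine A(76), 128 → 204
Total encoded bits = sum of merged weights = 25 + 53 + 75 + 128 + 204 = 485.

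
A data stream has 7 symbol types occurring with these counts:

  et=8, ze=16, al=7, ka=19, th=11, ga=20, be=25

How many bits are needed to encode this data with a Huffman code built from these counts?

Merge the two smallest weights repeatedly:
combine al(7), et(8) → 15
combine th(11), 15 → 26
combine ze(16), ka(19) → 35
combine ga(20), be(25) → 45
combine 26, 35 → 61
combine 45, 61 → 106
Each symbol's bit-cost is frequency × depth; summing gives 288 bits (equivalently 15 + 26 + 35 + 45 + 61 + 106).

288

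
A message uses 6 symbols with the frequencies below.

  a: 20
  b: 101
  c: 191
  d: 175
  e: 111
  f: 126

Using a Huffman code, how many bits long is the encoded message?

Greedily combine the two least-frequent nodes:
combine a(20), b(101) → 121
combine e(111), 121 → 232
combine f(126), d(175) → 301
combine c(191), 232 → 423
combine 301, 423 → 724
Total encoded bits = sum of merged weights = 121 + 232 + 301 + 423 + 724 = 1801.

1801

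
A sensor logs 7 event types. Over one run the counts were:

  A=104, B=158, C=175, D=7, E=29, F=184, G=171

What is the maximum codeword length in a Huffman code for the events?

5

Merge the two lowest-weight nodes at each step:
D(7) + E(29) → 36
36 + A(104) → 140
140 + B(158) → 298
G(171) + C(175) → 346
F(184) + 298 → 482
346 + 482 → 828
The first pair merged (D, E) ends up deepest, at depth 5.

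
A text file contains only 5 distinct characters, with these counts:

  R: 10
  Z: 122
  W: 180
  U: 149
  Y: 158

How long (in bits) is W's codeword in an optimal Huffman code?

2

Build the tree from the bottom:
combine R(10), Z(122) → 132
combine 132, U(149) → 281
combine Y(158), W(180) → 338
combine 281, 338 → 619
The subtree containing W is merged 2 times, so code length = 2.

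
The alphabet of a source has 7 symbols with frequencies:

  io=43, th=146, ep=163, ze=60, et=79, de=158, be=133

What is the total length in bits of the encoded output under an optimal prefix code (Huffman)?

2128

Build the Huffman tree bottom-up:
io(43) + ze(60) → 103
et(79) + 103 → 182
be(133) + th(146) → 279
de(158) + ep(163) → 321
182 + 279 → 461
321 + 461 → 782
Each symbol's bit-cost is frequency × depth; summing gives 2128 bits (equivalently 103 + 182 + 279 + 321 + 461 + 782).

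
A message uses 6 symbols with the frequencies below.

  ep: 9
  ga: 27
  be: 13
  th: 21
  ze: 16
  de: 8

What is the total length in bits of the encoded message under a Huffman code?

Build the Huffman tree bottom-up:
de(8) + ep(9) → 17
be(13) + ze(16) → 29
17 + th(21) → 38
ga(27) + 29 → 56
38 + 56 → 94
The encoded length is the sum of every internal node's weight: 17 + 29 + 38 + 56 + 94 = 234 bits.

234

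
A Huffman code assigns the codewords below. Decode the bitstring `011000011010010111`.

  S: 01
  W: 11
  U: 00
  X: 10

Read left to right; each codeword is recognised as soon as it completes (prefix code):
  01→S | 10→X | 00→U | 01→S | 10→X | 10→X | 01→S | 01→S | 11→W
Decoded message: SXUSXXSSW

SXUSXXSSW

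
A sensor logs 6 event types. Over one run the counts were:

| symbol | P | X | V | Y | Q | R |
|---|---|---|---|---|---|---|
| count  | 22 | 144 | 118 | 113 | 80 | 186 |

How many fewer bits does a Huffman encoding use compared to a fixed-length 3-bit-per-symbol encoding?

Fixed-length: 3 bits × 663 symbols = 1989 bits.
Huffman merges:
combine P(22), Q(80) → 102
combine 102, Y(113) → 215
combine V(118), X(144) → 262
combine R(186), 215 → 401
combine 262, 401 → 663
Huffman total = 102 + 215 + 262 + 401 + 663 = 1643 bits.
Saving = 1989 − 1643 = 346 bits.

346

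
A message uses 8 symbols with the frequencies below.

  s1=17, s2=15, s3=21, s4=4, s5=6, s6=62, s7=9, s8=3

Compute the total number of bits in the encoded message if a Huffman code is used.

329

Greedily combine the two least-frequent nodes:
merge s8(3) and s4(4): 7
merge s5(6) and 7: 13
merge s7(9) and 13: 22
merge s2(15) and s1(17): 32
merge s3(21) and 22: 43
merge 32 and 43: 75
merge s6(62) and 75: 137
Each symbol's bit-cost is frequency × depth; summing gives 329 bits (equivalently 7 + 13 + 22 + 32 + 43 + 75 + 137).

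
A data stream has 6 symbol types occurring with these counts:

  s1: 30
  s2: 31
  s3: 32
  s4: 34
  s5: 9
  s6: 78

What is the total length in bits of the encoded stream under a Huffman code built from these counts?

Merge the two smallest weights repeatedly:
combine s5(9), s1(30) → 39
combine s2(31), s3(32) → 63
combine s4(34), 39 → 73
combine 63, 73 → 136
combine s6(78), 136 → 214
Each symbol's bit-cost is frequency × depth; summing gives 525 bits (equivalently 39 + 63 + 73 + 136 + 214).

525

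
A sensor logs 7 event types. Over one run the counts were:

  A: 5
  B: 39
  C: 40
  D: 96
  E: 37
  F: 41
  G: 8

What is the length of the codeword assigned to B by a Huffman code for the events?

Repeatedly merge the two smallest:
A(5) + G(8) → 13
13 + E(37) → 50
B(39) + C(40) → 79
F(41) + 50 → 91
79 + 91 → 170
D(96) + 170 → 266
B's leaf is at depth 3, giving a 3-bit codeword.

3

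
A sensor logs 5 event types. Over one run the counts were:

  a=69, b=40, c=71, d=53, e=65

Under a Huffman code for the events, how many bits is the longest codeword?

3

Merge the two lowest-weight nodes at each step:
combine b(40), d(53) → 93
combine e(65), a(69) → 134
combine c(71), 93 → 164
combine 134, 164 → 298
The first pair merged (b, d) ends up deepest, at depth 3.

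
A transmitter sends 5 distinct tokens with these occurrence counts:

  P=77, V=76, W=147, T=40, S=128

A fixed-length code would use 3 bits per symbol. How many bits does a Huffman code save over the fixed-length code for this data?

352

Fixed-length: 3 bits × 468 symbols = 1404 bits.
Huffman merges:
merge T(40) and V(76): 116
merge P(77) and 116: 193
merge S(128) and W(147): 275
merge 193 and 275: 468
Huffman total = 116 + 193 + 275 + 468 = 1052 bits.
Saving = 1404 − 1052 = 352 bits.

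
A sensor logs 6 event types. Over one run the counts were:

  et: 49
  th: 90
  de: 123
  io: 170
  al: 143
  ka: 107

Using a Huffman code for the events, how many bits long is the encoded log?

1733

Build the Huffman tree bottom-up:
merge et(49) and th(90): 139
merge ka(107) and de(123): 230
merge 139 and al(143): 282
merge io(170) and 230: 400
merge 282 and 400: 682
Total encoded bits = sum of merged weights = 139 + 230 + 282 + 400 + 682 = 1733.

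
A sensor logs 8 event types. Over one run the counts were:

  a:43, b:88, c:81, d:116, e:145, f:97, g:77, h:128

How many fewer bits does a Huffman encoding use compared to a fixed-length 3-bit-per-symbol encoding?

Fixed-length: 3 bits × 775 symbols = 2325 bits.
Huffman merges:
merge a(43) and g(77): 120
merge c(81) and b(88): 169
merge f(97) and d(116): 213
merge 120 and h(128): 248
merge e(145) and 169: 314
merge 213 and 248: 461
merge 314 and 461: 775
Huffman total = 120 + 169 + 213 + 248 + 314 + 461 + 775 = 2300 bits.
Saving = 2325 − 2300 = 25 bits.

25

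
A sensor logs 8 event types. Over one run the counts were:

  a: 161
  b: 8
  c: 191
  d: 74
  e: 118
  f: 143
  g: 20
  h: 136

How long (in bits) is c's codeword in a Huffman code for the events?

2

Repeatedly merge the two smallest:
b(8) + g(20) → 28
28 + d(74) → 102
102 + e(118) → 220
h(136) + f(143) → 279
a(161) + c(191) → 352
220 + 279 → 499
352 + 499 → 851
c sits 2 levels below the root, so its codeword is 2 bits.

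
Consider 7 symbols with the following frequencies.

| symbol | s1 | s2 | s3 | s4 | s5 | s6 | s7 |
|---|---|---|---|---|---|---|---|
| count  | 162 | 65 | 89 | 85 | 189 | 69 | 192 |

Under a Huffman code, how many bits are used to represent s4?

Huffman merges, smallest pair first:
merge s2(65) and s6(69): 134
merge s4(85) and s3(89): 174
merge 134 and s1(162): 296
merge 174 and s5(189): 363
merge s7(192) and 296: 488
merge 363 and 488: 851
s4 sits 3 levels below the root, so its codeword is 3 bits.

3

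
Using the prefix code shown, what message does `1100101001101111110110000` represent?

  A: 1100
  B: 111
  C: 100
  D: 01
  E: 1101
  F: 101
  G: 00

Read left to right; each codeword is recognised as soon as it completes (prefix code):
  1100→A | 101→F | 00→G | 1101→E | 111→B | 1101→E | 100→C | 00→G
Decoded message: AFGEBECG

AFGEBECG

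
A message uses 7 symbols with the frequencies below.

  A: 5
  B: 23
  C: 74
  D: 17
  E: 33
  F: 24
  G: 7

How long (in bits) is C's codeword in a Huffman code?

Huffman merges, smallest pair first:
merge A(5) and G(7): 12
merge 12 and D(17): 29
merge B(23) and F(24): 47
merge 29 and E(33): 62
merge 47 and 62: 109
merge C(74) and 109: 183
C sits one level below the root: a 1-bit codeword.

1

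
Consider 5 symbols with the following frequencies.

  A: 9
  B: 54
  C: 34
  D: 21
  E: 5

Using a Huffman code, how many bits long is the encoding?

Merge the two smallest weights repeatedly:
E(5) + A(9) → 14
14 + D(21) → 35
C(34) + 35 → 69
B(54) + 69 → 123
The encoded length is the sum of every internal node's weight: 14 + 35 + 69 + 123 = 241 bits.

241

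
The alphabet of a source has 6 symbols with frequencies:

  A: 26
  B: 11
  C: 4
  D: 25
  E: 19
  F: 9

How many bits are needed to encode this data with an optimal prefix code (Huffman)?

Build the Huffman tree bottom-up:
combine C(4), F(9) → 13
combine B(11), 13 → 24
combine E(19), 24 → 43
combine D(25), A(26) → 51
combine 43, 51 → 94
Total encoded bits = sum of merged weights = 13 + 24 + 43 + 51 + 94 = 225.

225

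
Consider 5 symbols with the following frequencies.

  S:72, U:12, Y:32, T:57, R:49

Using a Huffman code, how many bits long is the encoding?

488

Merge the two smallest weights repeatedly:
U(12) + Y(32) → 44
44 + R(49) → 93
T(57) + S(72) → 129
93 + 129 → 222
Each symbol's bit-cost is frequency × depth; summing gives 488 bits (equivalently 44 + 93 + 129 + 222).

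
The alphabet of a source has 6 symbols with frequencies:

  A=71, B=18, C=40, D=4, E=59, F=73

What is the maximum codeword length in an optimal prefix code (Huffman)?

Merge the two lowest-weight nodes at each step:
merge D(4) and B(18): 22
merge 22 and C(40): 62
merge E(59) and 62: 121
merge A(71) and F(73): 144
merge 121 and 144: 265
Maximum depth reached is 4.

4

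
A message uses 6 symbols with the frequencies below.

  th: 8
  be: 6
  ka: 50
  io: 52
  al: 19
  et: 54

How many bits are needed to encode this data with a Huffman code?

Build the Huffman tree bottom-up:
merge be(6) and th(8): 14
merge 14 and al(19): 33
merge 33 and ka(50): 83
merge io(52) and et(54): 106
merge 83 and 106: 189
The encoded length is the sum of every internal node's weight: 14 + 33 + 83 + 106 + 189 = 425 bits.

425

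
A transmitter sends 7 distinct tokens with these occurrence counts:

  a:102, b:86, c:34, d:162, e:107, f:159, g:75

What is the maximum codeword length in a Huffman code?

4

Merge the two lowest-weight nodes at each step:
combine c(34), g(75) → 109
combine b(86), a(102) → 188
combine e(107), 109 → 216
combine f(159), d(162) → 321
combine 188, 216 → 404
combine 321, 404 → 725
Maximum depth reached is 4.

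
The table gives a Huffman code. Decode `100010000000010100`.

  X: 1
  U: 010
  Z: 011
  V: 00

XVUVVVUXV

Read left to right; each codeword is recognised as soon as it completes (prefix code):
  1→X | 00→V | 010→U | 00→V | 00→V | 00→V | 010→U | 1→X | 00→V
Decoded message: XVUVVVUXV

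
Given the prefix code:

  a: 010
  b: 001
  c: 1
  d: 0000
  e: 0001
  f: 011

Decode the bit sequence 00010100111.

Read left to right; each codeword is recognised as soon as it completes (prefix code):
  0001→e | 010→a | 011→f | 1→c
Decoded message: eafc

eafc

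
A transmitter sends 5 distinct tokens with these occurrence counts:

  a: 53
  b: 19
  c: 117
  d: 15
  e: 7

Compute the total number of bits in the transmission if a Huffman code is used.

Build the Huffman tree bottom-up:
merge e(7) and d(15): 22
merge b(19) and 22: 41
merge 41 and a(53): 94
merge 94 and c(117): 211
Each symbol's bit-cost is frequency × depth; summing gives 368 bits (equivalently 22 + 41 + 94 + 211).

368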